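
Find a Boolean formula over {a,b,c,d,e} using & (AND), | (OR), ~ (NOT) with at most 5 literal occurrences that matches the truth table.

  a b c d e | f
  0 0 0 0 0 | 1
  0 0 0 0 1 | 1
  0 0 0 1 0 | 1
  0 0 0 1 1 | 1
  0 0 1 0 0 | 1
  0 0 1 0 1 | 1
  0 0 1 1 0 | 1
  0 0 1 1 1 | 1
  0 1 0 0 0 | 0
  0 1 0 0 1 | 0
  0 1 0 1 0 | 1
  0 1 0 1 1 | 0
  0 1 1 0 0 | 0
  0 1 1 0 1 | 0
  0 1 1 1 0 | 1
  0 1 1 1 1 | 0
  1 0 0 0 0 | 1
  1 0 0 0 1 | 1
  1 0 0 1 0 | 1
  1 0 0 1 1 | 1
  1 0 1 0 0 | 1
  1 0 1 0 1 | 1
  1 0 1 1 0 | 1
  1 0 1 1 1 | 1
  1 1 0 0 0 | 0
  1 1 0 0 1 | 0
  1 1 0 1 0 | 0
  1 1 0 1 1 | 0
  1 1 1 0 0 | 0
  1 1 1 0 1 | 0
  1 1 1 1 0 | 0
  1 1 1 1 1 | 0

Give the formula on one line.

(~b | ((~e & (b & ~a)) & d))

  ~b = 11111111000000001111111100000000
  ~e = 10101010101010101010101010101010
  ~a = 11111111111111110000000000000000
  (b & ~a) = 00000000111111110000000000000000
  (~e & (b & ~a)) = 00000000101010100000000000000000
  ((~e & (b & ~a)) & d) = 00000000001000100000000000000000
  (~b | ((~e & (b & ~a)) & d)) = 11111111001000101111111100000000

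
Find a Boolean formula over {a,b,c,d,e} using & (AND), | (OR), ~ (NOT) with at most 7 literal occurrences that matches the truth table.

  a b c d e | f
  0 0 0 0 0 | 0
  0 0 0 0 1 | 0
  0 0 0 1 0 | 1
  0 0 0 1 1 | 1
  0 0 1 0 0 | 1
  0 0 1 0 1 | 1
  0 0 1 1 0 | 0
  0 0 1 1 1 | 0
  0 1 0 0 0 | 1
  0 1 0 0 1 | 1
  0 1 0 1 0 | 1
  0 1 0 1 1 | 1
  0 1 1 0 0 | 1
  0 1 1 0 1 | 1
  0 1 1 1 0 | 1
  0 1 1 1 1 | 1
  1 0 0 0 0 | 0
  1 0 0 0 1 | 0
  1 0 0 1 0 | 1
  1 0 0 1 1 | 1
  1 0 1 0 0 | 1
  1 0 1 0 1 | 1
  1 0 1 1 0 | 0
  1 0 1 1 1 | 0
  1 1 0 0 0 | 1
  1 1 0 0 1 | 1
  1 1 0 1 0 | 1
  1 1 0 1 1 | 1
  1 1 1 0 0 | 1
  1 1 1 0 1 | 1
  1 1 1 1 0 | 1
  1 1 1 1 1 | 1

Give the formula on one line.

((((c | d) & ~d) | b) | (d & ~c))

  (c | d) = 00111111001111110011111100111111
  ~d = 11001100110011001100110011001100
  ((c | d) & ~d) = 00001100000011000000110000001100
  (((c | d) & ~d) | b) = 00001100111111110000110011111111
  ~c = 11110000111100001111000011110000
  (d & ~c) = 00110000001100000011000000110000
  ((((c | d) & ~d) | b) | (d & ~c)) = 00111100111111110011110011111111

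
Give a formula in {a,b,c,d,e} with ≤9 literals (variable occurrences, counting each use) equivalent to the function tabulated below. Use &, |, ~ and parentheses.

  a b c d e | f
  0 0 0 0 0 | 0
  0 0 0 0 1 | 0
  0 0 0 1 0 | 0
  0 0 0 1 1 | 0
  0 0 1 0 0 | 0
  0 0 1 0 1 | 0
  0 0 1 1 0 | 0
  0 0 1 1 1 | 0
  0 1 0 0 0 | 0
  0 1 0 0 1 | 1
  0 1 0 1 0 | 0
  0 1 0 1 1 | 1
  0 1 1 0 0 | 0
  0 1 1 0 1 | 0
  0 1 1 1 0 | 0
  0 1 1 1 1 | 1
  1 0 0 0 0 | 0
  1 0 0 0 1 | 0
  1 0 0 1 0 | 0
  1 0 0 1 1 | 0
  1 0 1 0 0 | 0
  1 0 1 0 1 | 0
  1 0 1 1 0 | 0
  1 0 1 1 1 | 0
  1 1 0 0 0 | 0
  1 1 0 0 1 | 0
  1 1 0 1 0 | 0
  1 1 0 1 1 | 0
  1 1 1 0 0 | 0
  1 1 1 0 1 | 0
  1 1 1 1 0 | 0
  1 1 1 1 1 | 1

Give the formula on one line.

((b & (c | ~a)) & (((~c | d) | ~e) & (e | ~b)))

  ~a = 11111111111111110000000000000000
  (c | ~a) = 11111111111111110000111100001111
  (b & (c | ~a)) = 00000000111111110000000000001111
  ~c = 11110000111100001111000011110000
  (~c | d) = 11110011111100111111001111110011
  ~e = 10101010101010101010101010101010
  ((~c | d) | ~e) = 11111011111110111111101111111011
  ~b = 11111111000000001111111100000000
  (e | ~b) = 11111111010101011111111101010101
  (((~c | d) | ~e) & (e | ~b)) = 11111011010100011111101101010001
  ((b & (c | ~a)) & (((~c | d) | ~e) & (e | ~b))) = 00000000010100010000000000000001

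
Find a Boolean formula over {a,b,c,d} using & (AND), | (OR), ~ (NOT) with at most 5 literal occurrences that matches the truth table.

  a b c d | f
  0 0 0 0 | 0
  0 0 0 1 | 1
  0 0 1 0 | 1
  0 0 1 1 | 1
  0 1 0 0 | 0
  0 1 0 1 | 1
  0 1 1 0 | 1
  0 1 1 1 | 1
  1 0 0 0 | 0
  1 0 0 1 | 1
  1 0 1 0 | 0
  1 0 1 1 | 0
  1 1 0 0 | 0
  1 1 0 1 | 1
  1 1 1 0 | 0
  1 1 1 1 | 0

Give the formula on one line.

((d & ~c) | (c & ~a))

  ~c = 1100110011001100
  (d & ~c) = 0100010001000100
  ~a = 1111111100000000
  (c & ~a) = 0011001100000000
  ((d & ~c) | (c & ~a)) = 0111011101000100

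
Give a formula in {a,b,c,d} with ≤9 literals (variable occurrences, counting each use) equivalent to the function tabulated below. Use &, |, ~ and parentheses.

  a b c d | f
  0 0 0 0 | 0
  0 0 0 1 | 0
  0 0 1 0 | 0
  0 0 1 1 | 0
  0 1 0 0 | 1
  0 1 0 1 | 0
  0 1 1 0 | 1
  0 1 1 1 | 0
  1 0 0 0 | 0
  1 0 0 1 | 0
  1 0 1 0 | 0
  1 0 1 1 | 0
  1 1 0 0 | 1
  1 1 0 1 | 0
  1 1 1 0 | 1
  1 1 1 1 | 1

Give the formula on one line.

  ~d = 1010101010101010
  (~d | c) = 1011101110111011
  (b & (~d | c)) = 0000101100001011
  ~c = 1100110011001100
  (~d | ~c) = 1110111011101110
  ((~d | ~c) | a) = 1110111011111111
  ((b & (~d | c)) & ((~d | ~c) | a)) = 0000101000001011

((b & (~d | c)) & ((~d | ~c) | a))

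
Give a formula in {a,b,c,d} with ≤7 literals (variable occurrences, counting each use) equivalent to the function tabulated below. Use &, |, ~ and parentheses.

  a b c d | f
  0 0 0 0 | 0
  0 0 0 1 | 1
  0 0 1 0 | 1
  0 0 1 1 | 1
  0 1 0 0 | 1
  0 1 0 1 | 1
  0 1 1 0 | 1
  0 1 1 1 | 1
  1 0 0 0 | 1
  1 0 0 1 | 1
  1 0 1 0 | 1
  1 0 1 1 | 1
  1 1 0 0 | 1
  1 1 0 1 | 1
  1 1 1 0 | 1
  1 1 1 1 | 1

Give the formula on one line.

  ~b = 1111000011110000
  ~a = 1111111100000000
  (~b | ~a) = 1111111111110000
  (a & (~b | ~a)) = 0000000011110000
  (b | (a & (~b | ~a))) = 0000111111111111
  (b | c) = 0011111100111111
  ((b | (a & (~b | ~a))) | (b | c)) = 0011111111111111
  (d | ((b | (a & (~b | ~a))) | (b | c))) = 0111111111111111

(d | ((b | (a & (~b | ~a))) | (b | c)))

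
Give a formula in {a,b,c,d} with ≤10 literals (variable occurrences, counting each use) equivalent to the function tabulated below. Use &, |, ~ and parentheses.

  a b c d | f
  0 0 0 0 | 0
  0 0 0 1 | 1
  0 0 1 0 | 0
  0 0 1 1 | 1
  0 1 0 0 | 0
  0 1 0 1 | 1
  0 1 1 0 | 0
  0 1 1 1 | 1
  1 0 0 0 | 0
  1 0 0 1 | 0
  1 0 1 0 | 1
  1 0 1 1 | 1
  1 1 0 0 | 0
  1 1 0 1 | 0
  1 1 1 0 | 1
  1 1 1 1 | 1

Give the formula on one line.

  ~c = 1100110011001100
  (~c & d) = 0100010001000100
  (a | (~c & d)) = 0100010011111111
  (~c | d) = 1101110111011101
  (c & (~c | d)) = 0001000100010001
  ((a | (~c & d)) | (c & (~c | d))) = 0101010111111111
  ~a = 1111111100000000
  (~a | c) = 1111111100110011
  (((a | (~c & d)) | (c & (~c | d))) & (~a | c)) = 0101010100110011

(((a | (~c & d)) | (c & (~c | d))) & (~a | c))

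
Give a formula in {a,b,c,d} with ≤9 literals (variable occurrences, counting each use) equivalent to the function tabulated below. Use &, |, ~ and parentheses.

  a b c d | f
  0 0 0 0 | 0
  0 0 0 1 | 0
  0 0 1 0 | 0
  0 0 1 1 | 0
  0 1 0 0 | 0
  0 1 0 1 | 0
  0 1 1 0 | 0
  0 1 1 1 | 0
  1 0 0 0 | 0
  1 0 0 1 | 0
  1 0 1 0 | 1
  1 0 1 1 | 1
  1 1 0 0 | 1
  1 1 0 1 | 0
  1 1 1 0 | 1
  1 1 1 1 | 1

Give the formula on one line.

  (b | a) = 0000111111111111
  ~d = 1010101010101010
  (b & ~d) = 0000101000001010
  ((b & ~d) | c) = 0011101100111011
  ((b | a) & ((b & ~d) | c)) = 0000101100111011
  (((b | a) & ((b & ~d) | c)) & a) = 0000000000111011

(((b | a) & ((b & ~d) | c)) & a)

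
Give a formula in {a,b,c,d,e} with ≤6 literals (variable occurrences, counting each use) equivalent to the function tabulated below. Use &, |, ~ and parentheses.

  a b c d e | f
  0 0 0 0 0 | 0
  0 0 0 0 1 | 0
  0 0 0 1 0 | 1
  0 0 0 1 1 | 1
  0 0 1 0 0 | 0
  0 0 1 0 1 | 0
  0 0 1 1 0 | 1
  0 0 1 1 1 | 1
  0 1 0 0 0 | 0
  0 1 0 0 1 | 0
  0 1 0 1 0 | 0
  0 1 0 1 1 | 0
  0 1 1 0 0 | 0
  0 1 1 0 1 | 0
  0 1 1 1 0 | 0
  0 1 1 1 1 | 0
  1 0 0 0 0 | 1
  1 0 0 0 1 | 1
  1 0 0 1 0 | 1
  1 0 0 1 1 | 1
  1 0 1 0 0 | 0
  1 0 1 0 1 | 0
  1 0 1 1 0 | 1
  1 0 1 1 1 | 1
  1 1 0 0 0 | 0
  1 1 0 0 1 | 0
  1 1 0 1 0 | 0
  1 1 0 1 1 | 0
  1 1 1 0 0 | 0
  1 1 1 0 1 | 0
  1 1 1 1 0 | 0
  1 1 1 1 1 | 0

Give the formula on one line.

((d | (~c & a)) & ~b)

  ~c = 11110000111100001111000011110000
  (~c & a) = 00000000000000001111000011110000
  (d | (~c & a)) = 00110011001100111111001111110011
  ~b = 11111111000000001111111100000000
  ((d | (~c & a)) & ~b) = 00110011000000001111001100000000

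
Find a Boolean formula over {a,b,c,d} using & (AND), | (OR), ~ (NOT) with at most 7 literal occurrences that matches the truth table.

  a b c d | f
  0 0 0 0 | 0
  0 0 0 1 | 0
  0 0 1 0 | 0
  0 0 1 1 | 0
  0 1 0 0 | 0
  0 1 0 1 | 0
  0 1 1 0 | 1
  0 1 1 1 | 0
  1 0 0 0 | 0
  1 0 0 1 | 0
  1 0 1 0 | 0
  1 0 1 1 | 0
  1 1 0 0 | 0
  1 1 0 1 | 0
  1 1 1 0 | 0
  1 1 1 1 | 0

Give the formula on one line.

  ~a = 1111111100000000
  (~a & c) = 0011001100000000
  ~d = 1010101010101010
  ((~a & c) & ~d) = 0010001000000000
  (((~a & c) & ~d) & b) = 0000001000000000

(((~a & c) & ~d) & b)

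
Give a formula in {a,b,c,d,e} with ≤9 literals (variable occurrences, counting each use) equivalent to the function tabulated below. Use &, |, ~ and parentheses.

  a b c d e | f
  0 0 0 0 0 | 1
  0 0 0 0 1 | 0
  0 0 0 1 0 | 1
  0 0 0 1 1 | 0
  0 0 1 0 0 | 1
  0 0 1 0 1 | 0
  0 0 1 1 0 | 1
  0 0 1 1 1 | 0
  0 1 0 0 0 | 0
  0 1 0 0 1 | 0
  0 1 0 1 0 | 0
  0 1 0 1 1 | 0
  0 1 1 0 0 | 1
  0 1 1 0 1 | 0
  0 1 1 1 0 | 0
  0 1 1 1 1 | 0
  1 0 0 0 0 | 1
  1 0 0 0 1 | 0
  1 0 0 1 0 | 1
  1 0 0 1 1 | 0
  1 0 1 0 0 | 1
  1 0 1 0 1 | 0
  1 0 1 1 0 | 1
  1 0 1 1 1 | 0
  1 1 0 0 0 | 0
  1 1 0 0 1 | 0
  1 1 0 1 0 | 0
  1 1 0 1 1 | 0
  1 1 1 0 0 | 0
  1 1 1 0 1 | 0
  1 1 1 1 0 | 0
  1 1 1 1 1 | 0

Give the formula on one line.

(~e & (((~d & (c & ~a)) | ~b) & (d | ~e)))

  ~e = 10101010101010101010101010101010
  ~d = 11001100110011001100110011001100
  ~a = 11111111111111110000000000000000
  (c & ~a) = 00001111000011110000000000000000
  (~d & (c & ~a)) = 00001100000011000000000000000000
  ~b = 11111111000000001111111100000000
  ((~d & (c & ~a)) | ~b) = 11111111000011001111111100000000
  (d | ~e) = 10111011101110111011101110111011
  (((~d & (c & ~a)) | ~b) & (d | ~e)) = 10111011000010001011101100000000
  (~e & (((~d & (c & ~a)) | ~b) & (d | ~e))) = 10101010000010001010101000000000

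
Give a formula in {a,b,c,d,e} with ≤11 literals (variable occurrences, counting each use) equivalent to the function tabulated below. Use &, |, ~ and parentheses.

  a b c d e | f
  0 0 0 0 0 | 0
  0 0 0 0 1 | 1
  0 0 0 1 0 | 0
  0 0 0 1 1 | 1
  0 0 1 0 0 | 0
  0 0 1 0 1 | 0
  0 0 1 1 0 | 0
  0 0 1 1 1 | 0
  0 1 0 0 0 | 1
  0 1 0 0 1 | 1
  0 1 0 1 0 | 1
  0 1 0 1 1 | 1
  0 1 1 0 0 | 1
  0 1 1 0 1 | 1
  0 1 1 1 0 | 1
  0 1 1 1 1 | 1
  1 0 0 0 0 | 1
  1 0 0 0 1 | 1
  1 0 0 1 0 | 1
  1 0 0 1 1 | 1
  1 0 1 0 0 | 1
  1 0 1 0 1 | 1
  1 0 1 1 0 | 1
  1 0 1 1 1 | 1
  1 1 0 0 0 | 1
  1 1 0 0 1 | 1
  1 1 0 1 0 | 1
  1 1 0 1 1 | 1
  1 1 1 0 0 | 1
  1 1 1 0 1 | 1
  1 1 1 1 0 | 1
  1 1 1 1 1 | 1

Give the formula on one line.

  (e | c) = 01011111010111110101111101011111
  ~c = 11110000111100001111000011110000
  ((e | c) & ~c) = 01010000010100000101000001010000
  (~c | e) = 11110101111101011111010111110101
  ((~c | e) & b) = 00000000111101010000000011110101
  (((e | c) & ~c) | ((~c | e) & b)) = 01010000111101010101000011110101
  ((((e | c) & ~c) | ((~c | e) & b)) | a) = 01010000111101011111111111111111
  (b | ((((e | c) & ~c) | ((~c | e) & b)) | a)) = 01010000111111111111111111111111

(b | ((((e | c) & ~c) | ((~c | e) & b)) | a))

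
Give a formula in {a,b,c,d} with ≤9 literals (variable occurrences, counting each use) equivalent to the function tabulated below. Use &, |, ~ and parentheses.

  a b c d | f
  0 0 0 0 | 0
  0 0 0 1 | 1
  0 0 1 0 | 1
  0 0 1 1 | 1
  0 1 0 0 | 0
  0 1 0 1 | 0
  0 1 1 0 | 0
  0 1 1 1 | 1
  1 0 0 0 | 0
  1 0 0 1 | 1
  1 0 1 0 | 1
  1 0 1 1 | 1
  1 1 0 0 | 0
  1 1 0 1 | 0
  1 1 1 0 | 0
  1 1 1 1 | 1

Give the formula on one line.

((d & c) | (((c | d) | (b & ~d)) & ~b))

  (d & c) = 0001000100010001
  (c | d) = 0111011101110111
  ~d = 1010101010101010
  (b & ~d) = 0000101000001010
  ((c | d) | (b & ~d)) = 0111111101111111
  ~b = 1111000011110000
  (((c | d) | (b & ~d)) & ~b) = 0111000001110000
  ((d & c) | (((c | d) | (b & ~d)) & ~b)) = 0111000101110001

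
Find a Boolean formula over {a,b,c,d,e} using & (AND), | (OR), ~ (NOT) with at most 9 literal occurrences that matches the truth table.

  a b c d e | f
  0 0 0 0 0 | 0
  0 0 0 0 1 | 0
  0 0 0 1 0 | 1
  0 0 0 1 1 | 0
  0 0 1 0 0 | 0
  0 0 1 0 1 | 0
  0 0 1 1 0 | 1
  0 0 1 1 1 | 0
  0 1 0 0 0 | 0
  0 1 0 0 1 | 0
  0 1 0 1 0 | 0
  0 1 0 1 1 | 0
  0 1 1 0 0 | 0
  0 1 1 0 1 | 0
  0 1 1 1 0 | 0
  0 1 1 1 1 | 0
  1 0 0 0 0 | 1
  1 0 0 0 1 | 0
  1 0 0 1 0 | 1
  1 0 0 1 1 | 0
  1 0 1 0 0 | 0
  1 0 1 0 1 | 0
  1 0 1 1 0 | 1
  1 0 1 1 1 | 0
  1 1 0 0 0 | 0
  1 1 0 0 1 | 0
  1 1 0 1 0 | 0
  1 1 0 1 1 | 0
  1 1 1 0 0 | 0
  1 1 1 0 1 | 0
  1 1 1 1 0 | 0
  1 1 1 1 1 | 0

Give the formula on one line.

  (e | d) = 01110111011101110111011101110111
  ~c = 11110000111100001111000011110000
  (a & ~c) = 00000000000000001111000011110000
  ((e | d) | (a & ~c)) = 01110111011101111111011111110111
  ~e = 10101010101010101010101010101010
  (((e | d) | (a & ~c)) & ~e) = 00100010001000101010001010100010
  ~b = 11111111000000001111111100000000
  ((((e | d) | (a & ~c)) & ~e) & ~b) = 00100010000000001010001000000000

((((e | d) | (a & ~c)) & ~e) & ~b)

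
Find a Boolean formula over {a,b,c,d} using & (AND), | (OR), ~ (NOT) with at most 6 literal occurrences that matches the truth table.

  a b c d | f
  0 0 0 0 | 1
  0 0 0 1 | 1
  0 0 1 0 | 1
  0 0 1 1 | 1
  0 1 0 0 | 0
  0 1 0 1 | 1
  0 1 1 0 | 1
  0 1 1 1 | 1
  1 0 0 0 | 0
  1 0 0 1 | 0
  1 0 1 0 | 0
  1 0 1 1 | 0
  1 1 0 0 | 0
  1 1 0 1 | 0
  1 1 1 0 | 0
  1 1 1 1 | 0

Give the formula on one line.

  (c | d) = 0111011101110111
  ~c = 1100110011001100
  ~b = 1111000011110000
  (~c & ~b) = 1100000011000000
  (c | (~c & ~b)) = 1111001111110011
  ((c | d) | (c | (~c & ~b))) = 1111011111110111
  ~a = 1111111100000000
  (((c | d) | (c | (~c & ~b))) & ~a) = 1111011100000000

(((c | d) | (c | (~c & ~b))) & ~a)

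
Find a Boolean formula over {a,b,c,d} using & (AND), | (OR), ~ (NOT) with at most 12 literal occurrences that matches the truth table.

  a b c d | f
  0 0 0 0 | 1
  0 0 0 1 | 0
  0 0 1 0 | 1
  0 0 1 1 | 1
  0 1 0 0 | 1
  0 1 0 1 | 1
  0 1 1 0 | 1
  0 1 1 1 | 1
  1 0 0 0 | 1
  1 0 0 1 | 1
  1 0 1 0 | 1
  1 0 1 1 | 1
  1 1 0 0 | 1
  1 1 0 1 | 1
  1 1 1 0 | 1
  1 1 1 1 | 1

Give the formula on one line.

  ~d = 1010101010101010
  (~d | b) = 1010111110101111
  (a | (~d | b)) = 1010111111111111
  ~c = 1100110011001100
  (a & ~c) = 0000000011001100
  (c | (a & ~c)) = 0011001111111111
  ((a & ~c) | d) = 0101010111011101
  ((c | (a & ~c)) & ((a & ~c) | d)) = 0001000111011101
  ((a | (~d | b)) | ((c | (a & ~c)) & ((a & ~c) | d))) = 1011111111111111

((a | (~d | b)) | ((c | (a & ~c)) & ((a & ~c) | d)))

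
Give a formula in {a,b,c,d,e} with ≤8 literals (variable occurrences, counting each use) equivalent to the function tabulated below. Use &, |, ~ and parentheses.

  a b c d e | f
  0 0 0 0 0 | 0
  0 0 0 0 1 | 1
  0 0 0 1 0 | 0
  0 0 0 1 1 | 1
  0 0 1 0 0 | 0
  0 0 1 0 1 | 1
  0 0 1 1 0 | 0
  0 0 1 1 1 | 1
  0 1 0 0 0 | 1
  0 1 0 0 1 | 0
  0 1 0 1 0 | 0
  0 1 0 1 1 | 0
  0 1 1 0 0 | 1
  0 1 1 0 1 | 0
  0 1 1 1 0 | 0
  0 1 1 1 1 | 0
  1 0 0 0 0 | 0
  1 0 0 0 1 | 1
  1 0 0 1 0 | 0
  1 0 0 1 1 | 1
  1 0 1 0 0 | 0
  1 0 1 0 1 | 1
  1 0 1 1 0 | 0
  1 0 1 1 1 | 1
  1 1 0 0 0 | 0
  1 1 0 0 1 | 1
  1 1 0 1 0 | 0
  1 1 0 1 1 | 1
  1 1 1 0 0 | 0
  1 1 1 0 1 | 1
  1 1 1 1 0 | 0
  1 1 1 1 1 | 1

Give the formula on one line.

((((~e & ~a) & ~d) | (~b | (e & a))) & (b | e))

  ~e = 10101010101010101010101010101010
  ~a = 11111111111111110000000000000000
  (~e & ~a) = 10101010101010100000000000000000
  ~d = 11001100110011001100110011001100
  ((~e & ~a) & ~d) = 10001000100010000000000000000000
  ~b = 11111111000000001111111100000000
  (e & a) = 00000000000000000101010101010101
  (~b | (e & a)) = 11111111000000001111111101010101
  (((~e & ~a) & ~d) | (~b | (e & a))) = 11111111100010001111111101010101
  (b | e) = 01010101111111110101010111111111
  ((((~e & ~a) & ~d) | (~b | (e & a))) & (b | e)) = 01010101100010000101010101010101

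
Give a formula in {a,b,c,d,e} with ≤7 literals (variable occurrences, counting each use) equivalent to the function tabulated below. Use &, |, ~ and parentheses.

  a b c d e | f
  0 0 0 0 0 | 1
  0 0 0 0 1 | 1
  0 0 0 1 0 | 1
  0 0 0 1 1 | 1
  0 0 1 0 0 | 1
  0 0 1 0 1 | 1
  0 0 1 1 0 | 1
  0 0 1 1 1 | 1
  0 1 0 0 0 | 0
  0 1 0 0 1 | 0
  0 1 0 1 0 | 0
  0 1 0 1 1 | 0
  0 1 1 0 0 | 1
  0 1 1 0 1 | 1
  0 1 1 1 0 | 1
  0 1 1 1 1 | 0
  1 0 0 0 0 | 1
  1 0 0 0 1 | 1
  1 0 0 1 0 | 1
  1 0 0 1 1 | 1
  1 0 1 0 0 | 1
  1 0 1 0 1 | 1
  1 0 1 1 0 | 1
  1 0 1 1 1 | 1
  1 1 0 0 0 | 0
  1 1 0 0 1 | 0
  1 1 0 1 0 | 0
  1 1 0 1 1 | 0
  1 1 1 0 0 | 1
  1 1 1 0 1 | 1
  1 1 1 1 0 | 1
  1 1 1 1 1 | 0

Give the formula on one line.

(~b | ((~d | ~e) & c))

  ~b = 11111111000000001111111100000000
  ~d = 11001100110011001100110011001100
  ~e = 10101010101010101010101010101010
  (~d | ~e) = 11101110111011101110111011101110
  ((~d | ~e) & c) = 00001110000011100000111000001110
  (~b | ((~d | ~e) & c)) = 11111111000011101111111100001110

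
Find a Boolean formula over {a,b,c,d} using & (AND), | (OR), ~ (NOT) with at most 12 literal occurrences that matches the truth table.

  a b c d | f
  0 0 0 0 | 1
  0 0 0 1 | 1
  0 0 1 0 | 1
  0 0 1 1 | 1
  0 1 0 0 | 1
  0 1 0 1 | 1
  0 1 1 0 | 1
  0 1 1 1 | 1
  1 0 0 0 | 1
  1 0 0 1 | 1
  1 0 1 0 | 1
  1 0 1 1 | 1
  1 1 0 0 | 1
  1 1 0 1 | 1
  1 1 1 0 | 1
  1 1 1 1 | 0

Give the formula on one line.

((~c | (c & ~d)) | (c & ((~b & a) | ((d & ~b) | ~a))))

  ~c = 1100110011001100
  ~d = 1010101010101010
  (c & ~d) = 0010001000100010
  (~c | (c & ~d)) = 1110111011101110
  ~b = 1111000011110000
  (~b & a) = 0000000011110000
  (d & ~b) = 0101000001010000
  ~a = 1111111100000000
  ((d & ~b) | ~a) = 1111111101010000
  ((~b & a) | ((d & ~b) | ~a)) = 1111111111110000
  (c & ((~b & a) | ((d & ~b) | ~a))) = 0011001100110000
  ((~c | (c & ~d)) | (c & ((~b & a) | ((d & ~b) | ~a)))) = 1111111111111110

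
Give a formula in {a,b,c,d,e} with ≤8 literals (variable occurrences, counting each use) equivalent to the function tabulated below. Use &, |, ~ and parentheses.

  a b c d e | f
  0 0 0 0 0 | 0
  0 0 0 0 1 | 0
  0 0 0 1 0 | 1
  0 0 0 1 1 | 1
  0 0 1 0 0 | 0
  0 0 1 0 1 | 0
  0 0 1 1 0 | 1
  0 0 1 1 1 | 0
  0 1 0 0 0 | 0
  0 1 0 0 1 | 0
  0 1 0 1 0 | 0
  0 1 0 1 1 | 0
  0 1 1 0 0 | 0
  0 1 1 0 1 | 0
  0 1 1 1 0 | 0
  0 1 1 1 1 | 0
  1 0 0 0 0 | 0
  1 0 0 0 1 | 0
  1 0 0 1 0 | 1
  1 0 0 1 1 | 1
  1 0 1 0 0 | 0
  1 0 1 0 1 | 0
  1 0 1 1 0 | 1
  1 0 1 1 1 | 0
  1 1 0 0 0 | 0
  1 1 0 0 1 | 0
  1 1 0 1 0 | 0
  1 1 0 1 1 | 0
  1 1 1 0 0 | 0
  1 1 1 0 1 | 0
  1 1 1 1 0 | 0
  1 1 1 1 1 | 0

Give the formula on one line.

  ~e = 10101010101010101010101010101010
  (~e | b) = 10101010111111111010101011111111
  ~b = 11111111000000001111111100000000
  (~b | e) = 11111111010101011111111101010101
  ~c = 11110000111100001111000011110000
  ((~b | e) & ~c) = 11110000010100001111000001010000
  (e & ((~b | e) & ~c)) = 01010000010100000101000001010000
  ((~e | b) | (e & ((~b | e) & ~c))) = 11111010111111111111101011111111
  (d & ~b) = 00110011000000000011001100000000
  (((~e | b) | (e & ((~b | e) & ~c))) & (d & ~b)) = 00110010000000000011001000000000

(((~e | b) | (e & ((~b | e) & ~c))) & (d & ~b))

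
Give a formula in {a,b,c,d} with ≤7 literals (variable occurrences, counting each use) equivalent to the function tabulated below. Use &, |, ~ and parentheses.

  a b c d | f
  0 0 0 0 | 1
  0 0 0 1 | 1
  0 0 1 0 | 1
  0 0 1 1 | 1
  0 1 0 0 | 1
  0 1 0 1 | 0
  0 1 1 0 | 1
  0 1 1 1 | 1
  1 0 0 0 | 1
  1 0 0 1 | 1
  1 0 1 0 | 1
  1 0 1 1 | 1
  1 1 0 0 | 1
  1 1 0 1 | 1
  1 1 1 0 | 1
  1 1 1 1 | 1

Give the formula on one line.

  ~d = 1010101010101010
  (~d | c) = 1011101110111011
  ~b = 1111000011110000
  (~b | a) = 1111000011111111
  ((~d | c) | (~b | a)) = 1111101111111111

((~d | c) | (~b | a))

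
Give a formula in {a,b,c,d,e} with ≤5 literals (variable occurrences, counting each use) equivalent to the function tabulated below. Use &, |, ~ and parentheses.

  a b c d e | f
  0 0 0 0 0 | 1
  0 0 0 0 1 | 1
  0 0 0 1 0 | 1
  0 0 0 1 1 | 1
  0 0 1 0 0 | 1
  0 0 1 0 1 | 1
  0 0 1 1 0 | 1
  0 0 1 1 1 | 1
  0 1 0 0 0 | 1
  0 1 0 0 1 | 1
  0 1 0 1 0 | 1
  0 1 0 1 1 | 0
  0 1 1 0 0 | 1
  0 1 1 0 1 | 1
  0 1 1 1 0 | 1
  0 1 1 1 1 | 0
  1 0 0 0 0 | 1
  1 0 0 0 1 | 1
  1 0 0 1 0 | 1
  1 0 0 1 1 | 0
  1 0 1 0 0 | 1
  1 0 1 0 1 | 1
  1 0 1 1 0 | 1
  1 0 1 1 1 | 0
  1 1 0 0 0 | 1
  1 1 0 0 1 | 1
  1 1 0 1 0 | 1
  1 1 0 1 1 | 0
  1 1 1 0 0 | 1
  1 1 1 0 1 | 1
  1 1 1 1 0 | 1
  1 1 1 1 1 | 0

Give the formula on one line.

  ~d = 11001100110011001100110011001100
  ~e = 10101010101010101010101010101010
  (~d | ~e) = 11101110111011101110111011101110
  ~a = 11111111111111110000000000000000
  ~b = 11111111000000001111111100000000
  (~a & ~b) = 11111111000000000000000000000000
  ((~d | ~e) | (~a & ~b)) = 11111111111011101110111011101110

((~d | ~e) | (~a & ~b))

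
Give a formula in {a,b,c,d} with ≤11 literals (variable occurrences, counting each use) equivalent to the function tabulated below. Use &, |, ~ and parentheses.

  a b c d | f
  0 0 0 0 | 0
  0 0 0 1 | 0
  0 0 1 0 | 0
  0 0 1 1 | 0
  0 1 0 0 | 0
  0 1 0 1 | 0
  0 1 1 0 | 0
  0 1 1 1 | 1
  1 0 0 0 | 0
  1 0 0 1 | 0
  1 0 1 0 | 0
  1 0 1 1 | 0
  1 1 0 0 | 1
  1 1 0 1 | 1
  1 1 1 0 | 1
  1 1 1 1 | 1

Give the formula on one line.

  (b & d) = 0000010100000101
  (a | c) = 0011001111111111
  ((b & d) & (a | c)) = 0000000100000101
  ~d = 1010101010101010
  ~b = 1111000011110000
  (~d | ~b) = 1111101011111010
  (a & b) = 0000000000001111
  ((~d | ~b) & (a & b)) = 0000000000001010
  (((b & d) & (a | c)) | ((~d | ~b) & (a & b))) = 0000000100001111

(((b & d) & (a | c)) | ((~d | ~b) & (a & b)))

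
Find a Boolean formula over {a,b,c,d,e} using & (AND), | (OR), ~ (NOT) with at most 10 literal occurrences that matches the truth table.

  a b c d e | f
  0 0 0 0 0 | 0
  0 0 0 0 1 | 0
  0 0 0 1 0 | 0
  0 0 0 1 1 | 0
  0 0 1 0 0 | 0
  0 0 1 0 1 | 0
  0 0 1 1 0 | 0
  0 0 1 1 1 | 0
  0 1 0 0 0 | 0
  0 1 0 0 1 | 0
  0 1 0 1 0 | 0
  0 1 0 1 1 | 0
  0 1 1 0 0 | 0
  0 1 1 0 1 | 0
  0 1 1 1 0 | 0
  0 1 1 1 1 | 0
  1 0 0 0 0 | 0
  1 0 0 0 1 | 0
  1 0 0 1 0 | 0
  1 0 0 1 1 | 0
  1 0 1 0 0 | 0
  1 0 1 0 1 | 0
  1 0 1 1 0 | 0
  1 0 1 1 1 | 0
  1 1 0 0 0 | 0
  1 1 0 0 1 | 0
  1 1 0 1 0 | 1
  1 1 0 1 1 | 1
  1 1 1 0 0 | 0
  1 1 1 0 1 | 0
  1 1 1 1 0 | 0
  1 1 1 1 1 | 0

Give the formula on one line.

  (b & a) = 00000000000000000000000011111111
  ~a = 11111111111111110000000000000000
  ~d = 11001100110011001100110011001100
  (b | ~d) = 11001100111111111100110011111111
  ~e = 10101010101010101010101010101010
  (~e | ~a) = 11111111111111111010101010101010
  ((b | ~d) & (~e | ~a)) = 11001100111111111000100010101010
  (~a & ((b | ~d) & (~e | ~a))) = 11001100111111110000000000000000
  ~c = 11110000111100001111000011110000
  (~c & d) = 00110000001100000011000000110000
  ((~a & ((b | ~d) & (~e | ~a))) | (~c & d)) = 11111100111111110011000000110000
  ((b & a) & ((~a & ((b | ~d) & (~e | ~a))) | (~c & d))) = 00000000000000000000000000110000

((b & a) & ((~a & ((b | ~d) & (~e | ~a))) | (~c & d)))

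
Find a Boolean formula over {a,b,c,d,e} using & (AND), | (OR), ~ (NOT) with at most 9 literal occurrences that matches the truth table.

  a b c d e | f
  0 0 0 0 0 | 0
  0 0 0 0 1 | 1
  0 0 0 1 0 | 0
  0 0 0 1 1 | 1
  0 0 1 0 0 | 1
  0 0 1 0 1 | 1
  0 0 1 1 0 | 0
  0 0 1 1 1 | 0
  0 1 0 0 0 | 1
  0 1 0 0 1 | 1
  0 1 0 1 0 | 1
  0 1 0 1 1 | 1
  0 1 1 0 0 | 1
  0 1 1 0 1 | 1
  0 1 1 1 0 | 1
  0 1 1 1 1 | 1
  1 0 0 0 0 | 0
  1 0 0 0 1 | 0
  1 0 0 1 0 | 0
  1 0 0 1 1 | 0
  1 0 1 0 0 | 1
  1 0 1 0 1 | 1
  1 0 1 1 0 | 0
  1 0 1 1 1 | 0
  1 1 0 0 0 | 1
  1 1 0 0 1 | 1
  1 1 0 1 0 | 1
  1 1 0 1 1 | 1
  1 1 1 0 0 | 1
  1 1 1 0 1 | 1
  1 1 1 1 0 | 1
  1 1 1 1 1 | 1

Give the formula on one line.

(b | ((~c | ~d) & ((b | c) | (e & ~a))))

  ~c = 11110000111100001111000011110000
  ~d = 11001100110011001100110011001100
  (~c | ~d) = 11111100111111001111110011111100
  (b | c) = 00001111111111110000111111111111
  ~a = 11111111111111110000000000000000
  (e & ~a) = 01010101010101010000000000000000
  ((b | c) | (e & ~a)) = 01011111111111110000111111111111
  ((~c | ~d) & ((b | c) | (e & ~a))) = 01011100111111000000110011111100
  (b | ((~c | ~d) & ((b | c) | (e & ~a)))) = 01011100111111110000110011111111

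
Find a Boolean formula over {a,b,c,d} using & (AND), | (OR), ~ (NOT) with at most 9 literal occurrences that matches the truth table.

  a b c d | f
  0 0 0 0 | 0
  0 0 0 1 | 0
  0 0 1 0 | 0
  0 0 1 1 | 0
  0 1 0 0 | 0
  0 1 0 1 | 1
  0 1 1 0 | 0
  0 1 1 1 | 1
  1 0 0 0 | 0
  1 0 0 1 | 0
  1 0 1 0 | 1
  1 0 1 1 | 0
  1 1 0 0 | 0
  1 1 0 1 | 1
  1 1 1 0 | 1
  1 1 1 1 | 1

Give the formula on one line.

((~d | b) & ((~c | (a | d)) & ((d & b) | c)))

  ~d = 1010101010101010
  (~d | b) = 1010111110101111
  ~c = 1100110011001100
  (a | d) = 0101010111111111
  (~c | (a | d)) = 1101110111111111
  (d & b) = 0000010100000101
  ((d & b) | c) = 0011011100110111
  ((~c | (a | d)) & ((d & b) | c)) = 0001010100110111
  ((~d | b) & ((~c | (a | d)) & ((d & b) | c))) = 0000010100100111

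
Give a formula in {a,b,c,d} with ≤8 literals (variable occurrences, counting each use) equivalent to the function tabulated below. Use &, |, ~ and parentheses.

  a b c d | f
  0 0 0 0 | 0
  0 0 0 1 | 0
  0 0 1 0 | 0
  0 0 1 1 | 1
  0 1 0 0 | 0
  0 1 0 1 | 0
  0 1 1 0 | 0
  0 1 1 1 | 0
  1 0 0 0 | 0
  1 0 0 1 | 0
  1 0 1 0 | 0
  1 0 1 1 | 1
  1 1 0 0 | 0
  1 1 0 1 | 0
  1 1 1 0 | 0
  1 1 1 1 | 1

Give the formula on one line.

  ~c = 1100110011001100
  (~c | d) = 1101110111011101
  ~b = 1111000011110000
  ((~c | d) & ~b) = 1101000011010000
  (a | ((~c | d) & ~b)) = 1101000011111111
  (c & d) = 0001000100010001
  ((a | ((~c | d) & ~b)) & (c & d)) = 0001000000010001

((a | ((~c | d) & ~b)) & (c & d))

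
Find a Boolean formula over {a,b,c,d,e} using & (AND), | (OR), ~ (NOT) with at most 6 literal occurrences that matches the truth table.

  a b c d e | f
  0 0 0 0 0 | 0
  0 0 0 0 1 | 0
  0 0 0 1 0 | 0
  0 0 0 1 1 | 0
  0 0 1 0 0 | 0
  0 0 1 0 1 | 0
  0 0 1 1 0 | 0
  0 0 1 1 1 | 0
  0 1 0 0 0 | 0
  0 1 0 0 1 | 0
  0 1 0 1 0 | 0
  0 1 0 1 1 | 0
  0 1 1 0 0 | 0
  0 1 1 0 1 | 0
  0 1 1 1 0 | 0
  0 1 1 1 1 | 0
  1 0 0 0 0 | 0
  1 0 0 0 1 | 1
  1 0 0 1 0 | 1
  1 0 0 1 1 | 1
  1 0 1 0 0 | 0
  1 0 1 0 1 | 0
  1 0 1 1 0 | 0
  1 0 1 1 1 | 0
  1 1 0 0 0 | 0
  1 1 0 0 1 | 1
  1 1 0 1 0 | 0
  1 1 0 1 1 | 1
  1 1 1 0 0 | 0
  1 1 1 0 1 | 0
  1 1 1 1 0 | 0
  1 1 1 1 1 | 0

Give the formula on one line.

((e | (~b & d)) & (~c & a))

  ~b = 11111111000000001111111100000000
  (~b & d) = 00110011000000000011001100000000
  (e | (~b & d)) = 01110111010101010111011101010101
  ~c = 11110000111100001111000011110000
  (~c & a) = 00000000000000001111000011110000
  ((e | (~b & d)) & (~c & a)) = 00000000000000000111000001010000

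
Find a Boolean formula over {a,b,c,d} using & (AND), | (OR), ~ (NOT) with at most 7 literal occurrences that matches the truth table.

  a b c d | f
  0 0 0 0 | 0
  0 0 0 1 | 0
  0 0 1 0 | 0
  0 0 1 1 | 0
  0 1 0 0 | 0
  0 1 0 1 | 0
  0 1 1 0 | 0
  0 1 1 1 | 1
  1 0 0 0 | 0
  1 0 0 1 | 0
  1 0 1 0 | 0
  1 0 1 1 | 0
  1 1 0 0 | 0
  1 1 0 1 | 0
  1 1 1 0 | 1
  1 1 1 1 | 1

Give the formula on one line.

  (c & a) = 0000000000110011
  ((c & a) | d) = 0101010101110111
  (c & b) = 0000001100000011
  (((c & a) | d) & (c & b)) = 0000000100000011

(((c & a) | d) & (c & b))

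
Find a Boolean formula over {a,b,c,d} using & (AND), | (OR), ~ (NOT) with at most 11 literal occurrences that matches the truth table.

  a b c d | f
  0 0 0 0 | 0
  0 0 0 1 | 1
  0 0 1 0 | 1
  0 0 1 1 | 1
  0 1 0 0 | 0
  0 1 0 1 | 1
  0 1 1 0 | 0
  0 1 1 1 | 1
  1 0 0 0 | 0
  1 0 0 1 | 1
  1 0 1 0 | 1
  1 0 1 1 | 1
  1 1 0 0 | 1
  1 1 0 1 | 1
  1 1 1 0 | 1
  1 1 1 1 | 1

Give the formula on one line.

  ~b = 1111000011110000
  (c & ~b) = 0011000000110000
  ((c & ~b) | d) = 0111010101110101
  (c | b) = 0011111100111111
  (((c & ~b) | d) & (c | b)) = 0011010100110101
  (b & a) = 0000000000001111
  ((((c & ~b) | d) & (c | b)) | (b & a)) = 0011010100111111
  (((((c & ~b) | d) & (c | b)) | (b & a)) | d) = 0111010101111111

(((((c & ~b) | d) & (c | b)) | (b & a)) | d)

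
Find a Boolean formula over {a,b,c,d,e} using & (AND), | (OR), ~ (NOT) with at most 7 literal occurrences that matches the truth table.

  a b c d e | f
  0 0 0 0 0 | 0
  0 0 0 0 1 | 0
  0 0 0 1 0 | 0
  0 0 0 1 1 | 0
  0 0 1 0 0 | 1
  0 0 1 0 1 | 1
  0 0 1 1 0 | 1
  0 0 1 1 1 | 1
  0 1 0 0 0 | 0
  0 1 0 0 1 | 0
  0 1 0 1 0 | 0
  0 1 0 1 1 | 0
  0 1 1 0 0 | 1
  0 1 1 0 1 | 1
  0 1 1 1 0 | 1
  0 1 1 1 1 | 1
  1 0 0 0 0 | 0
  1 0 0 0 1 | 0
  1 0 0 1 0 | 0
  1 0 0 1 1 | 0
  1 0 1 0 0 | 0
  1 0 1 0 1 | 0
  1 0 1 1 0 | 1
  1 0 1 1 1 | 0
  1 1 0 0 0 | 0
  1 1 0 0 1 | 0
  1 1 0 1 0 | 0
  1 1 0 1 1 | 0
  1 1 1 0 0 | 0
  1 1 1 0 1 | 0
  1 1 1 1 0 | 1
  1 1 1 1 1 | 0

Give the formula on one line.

  ~e = 10101010101010101010101010101010
  (d & ~e) = 00100010001000100010001000100010
  ~a = 11111111111111110000000000000000
  ((d & ~e) | ~a) = 11111111111111110010001000100010
  (((d & ~e) | ~a) & c) = 00001111000011110000001000000010

(((d & ~e) | ~a) & c)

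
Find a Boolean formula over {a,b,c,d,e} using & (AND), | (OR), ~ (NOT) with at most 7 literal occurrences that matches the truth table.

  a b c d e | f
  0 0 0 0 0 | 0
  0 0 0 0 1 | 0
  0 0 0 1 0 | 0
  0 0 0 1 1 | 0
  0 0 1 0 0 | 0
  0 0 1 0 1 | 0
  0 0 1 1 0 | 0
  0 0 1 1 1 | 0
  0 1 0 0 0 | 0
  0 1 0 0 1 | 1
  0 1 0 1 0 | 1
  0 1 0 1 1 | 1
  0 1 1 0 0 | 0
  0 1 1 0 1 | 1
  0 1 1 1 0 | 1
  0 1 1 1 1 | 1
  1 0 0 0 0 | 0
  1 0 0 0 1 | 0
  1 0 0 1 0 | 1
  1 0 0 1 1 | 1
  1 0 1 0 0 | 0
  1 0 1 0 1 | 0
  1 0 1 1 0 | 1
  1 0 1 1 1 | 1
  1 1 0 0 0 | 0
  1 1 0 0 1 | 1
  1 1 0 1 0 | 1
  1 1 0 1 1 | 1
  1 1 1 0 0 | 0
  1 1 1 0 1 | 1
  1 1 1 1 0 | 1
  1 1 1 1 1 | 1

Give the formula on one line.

(((d | e) & b) | ((d & (~c | a)) & a))

  (d | e) = 01110111011101110111011101110111
  ((d | e) & b) = 00000000011101110000000001110111
  ~c = 11110000111100001111000011110000
  (~c | a) = 11110000111100001111111111111111
  (d & (~c | a)) = 00110000001100000011001100110011
  ((d & (~c | a)) & a) = 00000000000000000011001100110011
  (((d | e) & b) | ((d & (~c | a)) & a)) = 00000000011101110011001101110111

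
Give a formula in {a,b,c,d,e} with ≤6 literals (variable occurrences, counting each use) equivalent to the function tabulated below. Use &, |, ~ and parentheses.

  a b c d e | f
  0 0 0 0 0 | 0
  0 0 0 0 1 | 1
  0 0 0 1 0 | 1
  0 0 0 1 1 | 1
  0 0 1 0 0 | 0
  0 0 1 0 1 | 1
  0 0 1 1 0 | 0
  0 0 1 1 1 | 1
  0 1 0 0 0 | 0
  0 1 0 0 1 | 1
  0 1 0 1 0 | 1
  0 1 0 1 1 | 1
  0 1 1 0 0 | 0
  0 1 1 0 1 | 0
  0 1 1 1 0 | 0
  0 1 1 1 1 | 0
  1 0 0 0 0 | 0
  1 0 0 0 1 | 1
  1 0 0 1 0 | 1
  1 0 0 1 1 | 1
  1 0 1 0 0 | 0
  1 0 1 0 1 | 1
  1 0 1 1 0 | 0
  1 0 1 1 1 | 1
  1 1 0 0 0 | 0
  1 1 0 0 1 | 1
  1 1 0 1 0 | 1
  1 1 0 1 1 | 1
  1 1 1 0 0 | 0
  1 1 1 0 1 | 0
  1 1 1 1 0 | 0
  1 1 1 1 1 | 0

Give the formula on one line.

  (e | d) = 01110111011101110111011101110111
  ~c = 11110000111100001111000011110000
  ((e | d) & ~c) = 01110000011100000111000001110000
  ~b = 11111111000000001111111100000000
  (e & ~b) = 01010101000000000101010100000000
  (((e | d) & ~c) | (e & ~b)) = 01110101011100000111010101110000

(((e | d) & ~c) | (e & ~b))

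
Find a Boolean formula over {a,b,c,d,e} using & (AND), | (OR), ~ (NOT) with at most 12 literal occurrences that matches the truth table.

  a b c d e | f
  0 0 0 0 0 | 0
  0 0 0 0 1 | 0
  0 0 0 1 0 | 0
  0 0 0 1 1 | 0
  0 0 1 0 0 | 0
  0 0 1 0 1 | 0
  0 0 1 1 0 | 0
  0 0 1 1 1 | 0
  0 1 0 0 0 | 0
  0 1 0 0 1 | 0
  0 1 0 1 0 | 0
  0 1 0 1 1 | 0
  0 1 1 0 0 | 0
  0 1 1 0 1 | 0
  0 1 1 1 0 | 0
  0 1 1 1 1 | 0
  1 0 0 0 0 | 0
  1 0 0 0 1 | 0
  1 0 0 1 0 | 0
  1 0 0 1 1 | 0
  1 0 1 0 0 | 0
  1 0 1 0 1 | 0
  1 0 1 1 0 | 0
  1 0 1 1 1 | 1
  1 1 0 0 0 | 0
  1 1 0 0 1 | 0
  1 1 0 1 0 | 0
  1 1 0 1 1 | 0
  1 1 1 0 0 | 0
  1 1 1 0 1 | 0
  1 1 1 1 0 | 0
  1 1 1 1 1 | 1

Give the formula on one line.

  ~d = 11001100110011001100110011001100
  ~b = 11111111000000001111111100000000
  (~d & ~b) = 11001100000000001100110000000000
  ((~d & ~b) | c) = 11001111000011111100111100001111
  (e & a) = 00000000000000000101010101010101
  (((~d & ~b) | c) & (e & a)) = 00000000000000000100010100000101
  ~e = 10101010101010101010101010101010
  (~e | d) = 10111011101110111011101110111011
  ((e & a) & (~e | d)) = 00000000000000000001000100010001
  ((((~d & ~b) | c) & (e & a)) & ((e & a) & (~e | d))) = 00000000000000000000000100000001

((((~d & ~b) | c) & (e & a)) & ((e & a) & (~e | d)))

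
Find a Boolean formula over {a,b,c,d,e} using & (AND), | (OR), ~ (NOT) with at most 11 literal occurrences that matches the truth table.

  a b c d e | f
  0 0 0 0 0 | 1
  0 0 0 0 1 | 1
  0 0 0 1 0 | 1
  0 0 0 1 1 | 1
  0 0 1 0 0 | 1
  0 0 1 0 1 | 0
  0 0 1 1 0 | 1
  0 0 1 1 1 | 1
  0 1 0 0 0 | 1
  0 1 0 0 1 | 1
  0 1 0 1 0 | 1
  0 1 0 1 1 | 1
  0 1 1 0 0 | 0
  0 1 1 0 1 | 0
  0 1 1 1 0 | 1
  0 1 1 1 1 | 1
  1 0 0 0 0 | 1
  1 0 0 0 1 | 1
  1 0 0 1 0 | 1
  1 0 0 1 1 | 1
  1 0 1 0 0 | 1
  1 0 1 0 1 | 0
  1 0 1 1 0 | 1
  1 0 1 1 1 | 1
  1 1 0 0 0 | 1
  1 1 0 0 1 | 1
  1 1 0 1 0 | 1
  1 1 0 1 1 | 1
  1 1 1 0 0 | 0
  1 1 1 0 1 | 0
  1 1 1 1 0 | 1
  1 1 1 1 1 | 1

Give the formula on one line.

((d | ~c) | (~b & (((c | ~a) & ((d | ~a) | ~b)) & ~e)))

  ~c = 11110000111100001111000011110000
  (d | ~c) = 11110011111100111111001111110011
  ~b = 11111111000000001111111100000000
  ~a = 11111111111111110000000000000000
  (c | ~a) = 11111111111111110000111100001111
  (d | ~a) = 11111111111111110011001100110011
  ((d | ~a) | ~b) = 11111111111111111111111100110011
  ((c | ~a) & ((d | ~a) | ~b)) = 11111111111111110000111100000011
  ~e = 10101010101010101010101010101010
  (((c | ~a) & ((d | ~a) | ~b)) & ~e) = 10101010101010100000101000000010
  (~b & (((c | ~a) & ((d | ~a) | ~b)) & ~e)) = 10101010000000000000101000000000
  ((d | ~c) | (~b & (((c | ~a) & ((d | ~a) | ~b)) & ~e))) = 11111011111100111111101111110011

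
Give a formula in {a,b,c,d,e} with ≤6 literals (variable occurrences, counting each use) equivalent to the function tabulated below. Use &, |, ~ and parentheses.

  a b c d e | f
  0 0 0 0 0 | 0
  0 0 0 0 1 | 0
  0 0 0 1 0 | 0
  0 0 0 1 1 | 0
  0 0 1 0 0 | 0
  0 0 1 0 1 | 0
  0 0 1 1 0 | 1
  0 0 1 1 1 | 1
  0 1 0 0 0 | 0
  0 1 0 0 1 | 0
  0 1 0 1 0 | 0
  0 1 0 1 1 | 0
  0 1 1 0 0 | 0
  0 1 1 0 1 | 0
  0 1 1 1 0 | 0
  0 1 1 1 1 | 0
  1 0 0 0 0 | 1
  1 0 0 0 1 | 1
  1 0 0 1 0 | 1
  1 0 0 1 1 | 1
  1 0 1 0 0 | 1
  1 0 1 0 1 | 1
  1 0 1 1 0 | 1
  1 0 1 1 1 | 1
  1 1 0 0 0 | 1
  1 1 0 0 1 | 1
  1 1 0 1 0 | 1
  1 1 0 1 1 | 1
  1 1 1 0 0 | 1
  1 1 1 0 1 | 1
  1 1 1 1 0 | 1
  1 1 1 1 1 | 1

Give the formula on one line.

(((c & ~b) & d) | a)

  ~b = 11111111000000001111111100000000
  (c & ~b) = 00001111000000000000111100000000
  ((c & ~b) & d) = 00000011000000000000001100000000
  (((c & ~b) & d) | a) = 00000011000000001111111111111111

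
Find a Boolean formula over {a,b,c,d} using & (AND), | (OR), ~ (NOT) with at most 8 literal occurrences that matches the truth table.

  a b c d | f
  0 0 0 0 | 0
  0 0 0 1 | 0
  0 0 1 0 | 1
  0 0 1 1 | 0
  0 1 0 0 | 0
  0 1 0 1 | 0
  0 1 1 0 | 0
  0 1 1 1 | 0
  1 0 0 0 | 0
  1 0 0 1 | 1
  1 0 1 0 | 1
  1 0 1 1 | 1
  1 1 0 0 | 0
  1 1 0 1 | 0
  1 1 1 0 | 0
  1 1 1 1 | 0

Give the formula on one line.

(((~b & c) | d) & (~b & ((b | a) | (~d & c))))

  ~b = 1111000011110000
  (~b & c) = 0011000000110000
  ((~b & c) | d) = 0111010101110101
  (b | a) = 0000111111111111
  ~d = 1010101010101010
  (~d & c) = 0010001000100010
  ((b | a) | (~d & c)) = 0010111111111111
  (~b & ((b | a) | (~d & c))) = 0010000011110000
  (((~b & c) | d) & (~b & ((b | a) | (~d & c)))) = 0010000001110000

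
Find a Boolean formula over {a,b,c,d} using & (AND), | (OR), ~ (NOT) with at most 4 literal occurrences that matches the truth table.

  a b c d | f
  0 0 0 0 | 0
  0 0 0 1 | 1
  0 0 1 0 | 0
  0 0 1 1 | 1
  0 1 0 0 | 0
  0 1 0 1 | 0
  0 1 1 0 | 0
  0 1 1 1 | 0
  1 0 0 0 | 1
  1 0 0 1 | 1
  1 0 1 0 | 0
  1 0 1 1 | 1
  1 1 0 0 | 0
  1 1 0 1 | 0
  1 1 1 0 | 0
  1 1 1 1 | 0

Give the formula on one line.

((d | (a & ~c)) & ~b)

  ~c = 1100110011001100
  (a & ~c) = 0000000011001100
  (d | (a & ~c)) = 0101010111011101
  ~b = 1111000011110000
  ((d | (a & ~c)) & ~b) = 0101000011010000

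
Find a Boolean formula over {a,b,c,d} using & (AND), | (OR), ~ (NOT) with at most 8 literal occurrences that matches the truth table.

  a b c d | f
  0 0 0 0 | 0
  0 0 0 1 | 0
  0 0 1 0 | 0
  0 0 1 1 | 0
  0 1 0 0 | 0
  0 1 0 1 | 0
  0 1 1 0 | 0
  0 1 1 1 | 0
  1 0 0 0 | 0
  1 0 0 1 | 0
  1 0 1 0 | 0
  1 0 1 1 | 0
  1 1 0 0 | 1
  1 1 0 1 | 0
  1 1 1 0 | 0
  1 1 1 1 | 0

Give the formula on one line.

((a | (~b & ~d)) & ((b & ~d) & ~c))

  ~b = 1111000011110000
  ~d = 1010101010101010
  (~b & ~d) = 1010000010100000
  (a | (~b & ~d)) = 1010000011111111
  (b & ~d) = 0000101000001010
  ~c = 1100110011001100
  ((b & ~d) & ~c) = 0000100000001000
  ((a | (~b & ~d)) & ((b & ~d) & ~c)) = 0000000000001000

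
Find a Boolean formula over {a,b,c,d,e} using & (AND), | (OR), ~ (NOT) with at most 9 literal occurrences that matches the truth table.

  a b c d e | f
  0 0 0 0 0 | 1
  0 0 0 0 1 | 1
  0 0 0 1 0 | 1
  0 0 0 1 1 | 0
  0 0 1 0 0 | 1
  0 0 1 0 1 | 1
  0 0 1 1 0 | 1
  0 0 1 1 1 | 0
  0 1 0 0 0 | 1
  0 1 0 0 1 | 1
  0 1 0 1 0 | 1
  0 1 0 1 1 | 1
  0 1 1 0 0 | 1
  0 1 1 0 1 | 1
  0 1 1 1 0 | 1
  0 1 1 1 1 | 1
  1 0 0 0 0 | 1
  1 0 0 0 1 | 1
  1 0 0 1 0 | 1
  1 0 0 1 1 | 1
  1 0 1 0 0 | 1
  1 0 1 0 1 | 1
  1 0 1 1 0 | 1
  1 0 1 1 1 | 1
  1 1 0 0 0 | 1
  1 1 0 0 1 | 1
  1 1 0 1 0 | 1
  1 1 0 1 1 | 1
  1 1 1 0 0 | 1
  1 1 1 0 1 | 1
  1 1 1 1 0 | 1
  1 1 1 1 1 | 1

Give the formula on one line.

  (e & b) = 00000000010101010000000001010101
  (d | e) = 01110111011101110111011101110111
  ~d = 11001100110011001100110011001100
  ((d | e) & ~d) = 01000100010001000100010001000100
  ~e = 10101010101010101010101010101010
  (((d | e) & ~d) | ~e) = 11101110111011101110111011101110
  ((((d | e) & ~d) | ~e) | a) = 11101110111011101111111111111111
  ((e & b) | ((((d | e) & ~d) | ~e) | a)) = 11101110111111111111111111111111

((e & b) | ((((d | e) & ~d) | ~e) | a))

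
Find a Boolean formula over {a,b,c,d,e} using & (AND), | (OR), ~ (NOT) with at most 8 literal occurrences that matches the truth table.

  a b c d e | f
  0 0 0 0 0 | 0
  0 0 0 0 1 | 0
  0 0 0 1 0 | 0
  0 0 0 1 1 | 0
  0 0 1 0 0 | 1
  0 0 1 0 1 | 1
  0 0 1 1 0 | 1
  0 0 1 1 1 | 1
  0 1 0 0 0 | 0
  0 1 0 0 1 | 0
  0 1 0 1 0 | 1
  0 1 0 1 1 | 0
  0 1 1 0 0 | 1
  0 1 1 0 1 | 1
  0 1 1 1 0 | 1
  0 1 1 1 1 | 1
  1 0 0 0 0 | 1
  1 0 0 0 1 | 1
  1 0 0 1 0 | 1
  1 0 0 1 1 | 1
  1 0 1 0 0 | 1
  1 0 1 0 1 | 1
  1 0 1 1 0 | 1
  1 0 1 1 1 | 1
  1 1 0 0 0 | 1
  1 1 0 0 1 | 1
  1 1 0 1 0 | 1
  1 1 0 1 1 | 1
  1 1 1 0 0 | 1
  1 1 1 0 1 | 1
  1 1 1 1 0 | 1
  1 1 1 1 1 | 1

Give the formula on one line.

  (c | a) = 00001111000011111111111111111111
  ~e = 10101010101010101010101010101010
  (d & ~e) = 00100010001000100010001000100010
  ((d & ~e) & b) = 00000000001000100000000000100010
  ((c | a) | ((d & ~e) & b)) = 00001111001011111111111111111111

((c | a) | ((d & ~e) & b))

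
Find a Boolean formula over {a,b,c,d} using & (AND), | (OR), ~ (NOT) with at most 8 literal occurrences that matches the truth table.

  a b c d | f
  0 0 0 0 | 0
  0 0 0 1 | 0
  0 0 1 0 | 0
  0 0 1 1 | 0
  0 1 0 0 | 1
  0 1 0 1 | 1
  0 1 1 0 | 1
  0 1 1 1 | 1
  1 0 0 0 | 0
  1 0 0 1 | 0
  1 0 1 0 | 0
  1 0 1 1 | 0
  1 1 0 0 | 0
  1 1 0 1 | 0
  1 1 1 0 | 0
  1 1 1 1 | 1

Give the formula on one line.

  ~a = 1111111100000000
  (~a | c) = 1111111100110011
  ~b = 1111000011110000
  (~b & c) = 0011000000110000
  ((~b & c) | ~a) = 1111111100110000
  (((~b & c) | ~a) | d) = 1111111101110101
  ((~a | c) & (((~b & c) | ~a) | d)) = 1111111100110001
  (b & ((~a | c) & (((~b & c) | ~a) | d))) = 0000111100000001

(b & ((~a | c) & (((~b & c) | ~a) | d)))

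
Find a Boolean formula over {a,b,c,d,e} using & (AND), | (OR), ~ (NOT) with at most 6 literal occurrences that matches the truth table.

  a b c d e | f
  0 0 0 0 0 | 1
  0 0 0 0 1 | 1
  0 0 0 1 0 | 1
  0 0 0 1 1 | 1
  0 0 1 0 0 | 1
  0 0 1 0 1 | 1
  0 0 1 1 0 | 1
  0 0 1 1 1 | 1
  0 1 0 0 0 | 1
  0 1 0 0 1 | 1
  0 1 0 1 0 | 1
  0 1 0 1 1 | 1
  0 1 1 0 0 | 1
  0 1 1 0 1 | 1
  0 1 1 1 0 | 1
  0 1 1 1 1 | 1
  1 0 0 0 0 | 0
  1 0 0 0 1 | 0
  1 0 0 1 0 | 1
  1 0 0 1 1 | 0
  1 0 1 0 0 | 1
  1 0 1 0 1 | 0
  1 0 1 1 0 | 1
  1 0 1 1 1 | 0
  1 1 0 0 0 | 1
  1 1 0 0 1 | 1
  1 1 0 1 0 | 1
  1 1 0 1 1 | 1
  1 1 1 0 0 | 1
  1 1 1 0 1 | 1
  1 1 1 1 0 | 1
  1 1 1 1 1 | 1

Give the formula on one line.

((~a | b) | ((d | c) & ~e))

  ~a = 11111111111111110000000000000000
  (~a | b) = 11111111111111110000000011111111
  (d | c) = 00111111001111110011111100111111
  ~e = 10101010101010101010101010101010
  ((d | c) & ~e) = 00101010001010100010101000101010
  ((~a | b) | ((d | c) & ~e)) = 11111111111111110010101011111111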